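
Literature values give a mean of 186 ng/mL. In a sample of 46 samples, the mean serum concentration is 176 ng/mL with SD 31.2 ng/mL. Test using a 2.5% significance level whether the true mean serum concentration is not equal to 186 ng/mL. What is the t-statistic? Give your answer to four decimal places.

-2.1738

H0: μ = 186; H1: μ ≠ 186 (one-sample t-test, two-sided).
t = (x̄ − μ₀)/(s/√n) = (176 − 186)/(31.2/√46) = -2.1738
df = n − 1 = 45
Two-sided p-value ≈ 0.035
Since p ≈ 0.035 > α = 0.025, fail to reject H0; the evidence is not statistically significant.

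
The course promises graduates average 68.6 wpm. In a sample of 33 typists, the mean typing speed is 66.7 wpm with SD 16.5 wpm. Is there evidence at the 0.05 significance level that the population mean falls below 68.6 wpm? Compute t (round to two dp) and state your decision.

t = -0.66; fail to reject H0

H0: μ = 68.6; H1: μ < 68.6 (one-sample t-test, left-tailed).
t = (x̄ − μ₀)/(s/√n) = (66.7 − 68.6)/(16.5/√33) = -0.66
df = n − 1 = 32
p-value = P(T ≤ -0.66) ≈ 0.257
Since p ≈ 0.257 > α = 0.05, fail to reject H0; the data do not provide sufficient evidence against H0.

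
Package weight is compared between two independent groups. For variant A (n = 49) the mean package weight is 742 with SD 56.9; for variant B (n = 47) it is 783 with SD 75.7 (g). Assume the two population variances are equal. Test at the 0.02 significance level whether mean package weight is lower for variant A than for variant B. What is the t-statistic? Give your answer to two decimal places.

Let group 1 = variant A, group 2 = variant B. H0: μ_1 = μ_2; H1: μ_1 < μ_2 (two-sample pooled-variance t-test, left-tailed).
s_p² = [(49−1)·56.9² + (47−1)·75.7²]/(49+47−2) = 4457.53
t = (742 − 783)/√[4457.53·(1/49 + 1/47)] = -3.01
df = n₁ + n₂ − 2 = 94
p-value = P(T ≤ -3.01) ≈ 0.0017
Since p ≈ 0.0017 < α = 0.02, reject H0; the data support H1.

-3.01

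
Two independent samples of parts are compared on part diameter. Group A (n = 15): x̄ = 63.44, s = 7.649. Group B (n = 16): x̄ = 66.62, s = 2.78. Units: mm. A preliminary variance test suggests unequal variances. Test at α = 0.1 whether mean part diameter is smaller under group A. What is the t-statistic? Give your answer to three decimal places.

-1.519

Let group 1 = group A, group 2 = group B. H0: μ_1 = μ_2; H1: μ_1 < μ_2 (Welch's two-sample t-test, left-tailed).
t = (x̄_1 − x̄_2)/√(s_1²/n_1 + s_2²/n_2) = (63.44 − 66.62)/√(7.649²/15 + 2.78²/16) = -1.519
Welch–Satterthwaite df ≈ 17.43
p-value = P(T ≤ -1.519) ≈ 0.0734
Since p ≈ 0.0734 < α = 0.1, reject H0; the evidence is statistically significant.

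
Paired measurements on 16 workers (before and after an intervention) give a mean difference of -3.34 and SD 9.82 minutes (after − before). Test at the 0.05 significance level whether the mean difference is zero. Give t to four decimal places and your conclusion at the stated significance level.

H0: μ_d = 0; H1: μ_d ≠ 0 (paired t-test on the differences, two-sided).
t = d̄/(s_d/√n) = -3.34/(9.82/√16) = -1.3605
df = n − 1 = 15
Two-sided p-value ≈ 0.1938
Since p ≈ 0.1938 > α = 0.05, fail to reject H0; the evidence is not statistically significant.

t = -1.3605; fail to reject H0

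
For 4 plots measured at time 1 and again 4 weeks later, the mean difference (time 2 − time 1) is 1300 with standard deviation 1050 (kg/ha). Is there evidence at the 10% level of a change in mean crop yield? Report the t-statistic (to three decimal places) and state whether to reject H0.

H0: μ_d = 0; H1: μ_d ≠ 0 (paired t-test on the differences, two-sided).
t = d̄/(s_d/√n) = 1300/(1050/√4) = 2.476
df = n − 1 = 3
Two-sided p-value ≈ 0.090
Since p ≈ 0.090 < α = 0.1, reject H0; the evidence is statistically significant.

t = 2.476; reject H0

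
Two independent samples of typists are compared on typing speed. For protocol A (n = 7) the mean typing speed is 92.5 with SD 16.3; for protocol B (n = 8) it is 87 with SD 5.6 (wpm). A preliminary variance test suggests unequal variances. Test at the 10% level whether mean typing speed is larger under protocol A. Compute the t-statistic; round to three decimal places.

Let group 1 = protocol A, group 2 = protocol B. H0: μ_1 = μ_2; H1: μ_1 > μ_2 (Welch's two-sample t-test, right-tailed).
t = (x̄_1 − x̄_2)/√(s_1²/n_1 + s_2²/n_2) = (92.5 − 87)/√(16.3²/7 + 5.6²/8) = 0.850
Welch–Satterthwaite df ≈ 7.24
p-value = P(T ≥ 0.850) ≈ 0.211
Since p ≈ 0.211 > α = 0.1, fail to reject H0; the evidence is not statistically significant.

0.850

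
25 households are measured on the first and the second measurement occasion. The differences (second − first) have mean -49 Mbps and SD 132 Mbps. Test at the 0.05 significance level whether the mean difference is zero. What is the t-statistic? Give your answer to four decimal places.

H0: μ_d = 0; H1: μ_d ≠ 0 (paired t-test on the differences, two-sided).
t = d̄/(s_d/√n) = -49/(132/√25) = -1.8561
df = n − 1 = 24
Two-sided p-value ≈ 0.0758
Since p ≈ 0.0758 > α = 0.05, fail to reject H0; the evidence is not statistically significant.

-1.8561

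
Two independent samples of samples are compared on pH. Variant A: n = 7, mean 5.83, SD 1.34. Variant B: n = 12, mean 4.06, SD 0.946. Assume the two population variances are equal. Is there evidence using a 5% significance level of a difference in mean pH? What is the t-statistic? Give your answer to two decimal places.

3.38

Let group 1 = variant A, group 2 = variant B. H0: μ_1 = μ_2; H1: μ_1 ≠ μ_2 (two-sample pooled-variance t-test, two-sided).
s_p² = [(7−1)·1.34² + (12−1)·0.946²]/(7+12−2) = 1.2128
t = (5.83 − 4.06)/√[1.2128·(1/7 + 1/12)] = 3.38
df = n₁ + n₂ − 2 = 17
Two-sided p-value ≈ 0.004
Since p ≈ 0.004 < α = 0.05, reject H0; the evidence is statistically significant.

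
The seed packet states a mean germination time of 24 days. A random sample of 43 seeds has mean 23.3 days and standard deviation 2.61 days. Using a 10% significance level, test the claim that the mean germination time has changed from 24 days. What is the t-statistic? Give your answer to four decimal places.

H0: μ = 24; H1: μ ≠ 24 (one-sample t-test, two-sided).
t = (x̄ − μ₀)/(s/√n) = (23.3 − 24)/(2.61/√43) = -1.7587
df = n − 1 = 42
Two-sided p-value ≈ 0.0859
Since p ≈ 0.0859 < α = 0.1, reject H0; the data support H1.

-1.7587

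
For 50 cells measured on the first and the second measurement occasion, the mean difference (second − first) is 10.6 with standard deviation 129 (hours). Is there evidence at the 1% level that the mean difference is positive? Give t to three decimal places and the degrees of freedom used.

H0: μ_d = 0; H1: μ_d > 0 (paired t-test on the differences, right-tailed).
t = d̄/(s_d/√n) = 10.6/(129/√50) = 0.581
df = n − 1 = 49
p-value = P(T ≥ 0.581) ≈ 0.282
Since p ≈ 0.282 > α = 0.01, fail to reject H0; the evidence is not statistically significant.

t = 0.581, df = 49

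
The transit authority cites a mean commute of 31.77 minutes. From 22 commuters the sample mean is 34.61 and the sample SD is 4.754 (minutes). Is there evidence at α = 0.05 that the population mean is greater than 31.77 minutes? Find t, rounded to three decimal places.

H0: μ = 31.77; H1: μ > 31.77 (one-sample t-test, right-tailed).
t = (x̄ − μ₀)/(s/√n) = (34.61 − 31.77)/(4.754/√22) = 2.802
df = n − 1 = 21
p-value = P(T ≥ 2.802) ≈ 0.005
Since p ≈ 0.005 < α = 0.05, reject H0; the data support H1.

2.802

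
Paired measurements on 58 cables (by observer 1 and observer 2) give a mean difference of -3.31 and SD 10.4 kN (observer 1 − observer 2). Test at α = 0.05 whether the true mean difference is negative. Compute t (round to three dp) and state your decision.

H0: μ_d = 0; H1: μ_d < 0 (paired t-test on the differences, left-tailed).
t = d̄/(s_d/√n) = -3.31/(10.4/√58) = -2.424
df = n − 1 = 57
p-value = P(T ≤ -2.424) ≈ 0.009
Since p ≈ 0.009 < α = 0.05, reject H0; the evidence is statistically significant.

t = -2.424; reject H0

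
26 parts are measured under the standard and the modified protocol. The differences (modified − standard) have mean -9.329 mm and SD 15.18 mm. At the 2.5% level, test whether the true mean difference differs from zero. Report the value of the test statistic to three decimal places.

H0: μ_d = 0; H1: μ_d ≠ 0 (paired t-test on the differences, two-sided).
t = d̄/(s_d/√n) = -9.329/(15.18/√26) = -3.134
df = n − 1 = 25
Two-sided p-value ≈ 0.0044
Since p ≈ 0.0044 < α = 0.025, reject H0; the data support H1.

-3.134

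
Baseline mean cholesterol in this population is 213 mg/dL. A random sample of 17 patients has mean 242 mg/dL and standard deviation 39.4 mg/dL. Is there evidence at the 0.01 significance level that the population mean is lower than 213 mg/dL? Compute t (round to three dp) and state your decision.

H0: μ = 213; H1: μ < 213 (one-sample t-test, left-tailed).
t = (x̄ − μ₀)/(s/√n) = (242 − 213)/(39.4/√17) = 3.035
df = n − 1 = 16
p-value = P(T ≤ 3.035) ≈ 0.9961
Since p ≈ 0.9961 > α = 0.01, fail to reject H0; the data do not provide sufficient evidence against H0.

t = 3.035; fail to reject H0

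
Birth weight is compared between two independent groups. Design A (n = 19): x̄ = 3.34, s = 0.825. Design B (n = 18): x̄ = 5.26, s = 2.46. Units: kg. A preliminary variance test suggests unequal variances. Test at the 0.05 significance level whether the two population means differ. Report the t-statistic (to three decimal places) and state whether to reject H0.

Let group 1 = design A, group 2 = design B. H0: μ_1 = μ_2; H1: μ_1 ≠ μ_2 (Welch's two-sample t-test, two-sided).
t = (x̄_1 − x̄_2)/√(s_1²/n_1 + s_2²/n_2) = (3.34 − 5.26)/√(0.825²/19 + 2.46²/18) = -3.148
Welch–Satterthwaite df ≈ 20.59
Two-sided p-value ≈ 0.0049
Since p ≈ 0.0049 < α = 0.05, reject H0; the evidence is statistically significant.

t = -3.148; reject H0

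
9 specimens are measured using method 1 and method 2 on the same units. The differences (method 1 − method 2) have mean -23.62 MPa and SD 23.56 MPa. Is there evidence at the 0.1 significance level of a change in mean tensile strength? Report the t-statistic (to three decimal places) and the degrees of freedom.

t = -3.008, df = 8

H0: μ_d = 0; H1: μ_d ≠ 0 (paired t-test on the differences, two-sided).
t = d̄/(s_d/√n) = -23.62/(23.56/√9) = -3.008
df = n − 1 = 8
Two-sided p-value ≈ 0.0169
Since p ≈ 0.0169 < α = 0.1, reject H0; the evidence is statistically significant.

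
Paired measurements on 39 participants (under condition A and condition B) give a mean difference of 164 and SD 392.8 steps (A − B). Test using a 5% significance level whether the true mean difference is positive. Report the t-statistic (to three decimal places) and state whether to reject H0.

t = 2.607; reject H0

H0: μ_d = 0; H1: μ_d > 0 (paired t-test on the differences, right-tailed).
t = d̄/(s_d/√n) = 164/(392.8/√39) = 2.607
df = n − 1 = 38
p-value = P(T ≥ 2.607) ≈ 0.006
Since p ≈ 0.006 < α = 0.05, reject H0; the data support H1.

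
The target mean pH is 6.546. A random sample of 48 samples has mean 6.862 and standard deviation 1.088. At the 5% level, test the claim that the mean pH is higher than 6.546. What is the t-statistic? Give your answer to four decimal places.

H0: μ = 6.546; H1: μ > 6.546 (one-sample t-test, right-tailed).
t = (x̄ − μ₀)/(s/√n) = (6.862 − 6.546)/(1.088/√48) = 2.0122
df = n − 1 = 47
p-value = P(T ≥ 2.0122) ≈ 0.025
Since p ≈ 0.025 < α = 0.05, reject H0; the evidence is statistically significant.

2.0122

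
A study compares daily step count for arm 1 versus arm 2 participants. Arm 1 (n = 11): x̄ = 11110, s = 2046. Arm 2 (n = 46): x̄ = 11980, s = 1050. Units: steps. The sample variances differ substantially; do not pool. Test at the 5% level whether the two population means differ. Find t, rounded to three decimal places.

Let group 1 = arm 1, group 2 = arm 2. H0: μ_1 = μ_2; H1: μ_1 ≠ μ_2 (Welch's two-sample t-test, two-sided).
t = (x̄_1 − x̄_2)/√(s_1²/n_1 + s_2²/n_2) = (11110 − 11980)/√(2046²/11 + 1050²/46) = -1.368
Welch–Satterthwaite df ≈ 11.29
Two-sided p-value ≈ 0.1980
Since p ≈ 0.1980 > α = 0.05, fail to reject H0; the evidence is not statistically significant.

-1.368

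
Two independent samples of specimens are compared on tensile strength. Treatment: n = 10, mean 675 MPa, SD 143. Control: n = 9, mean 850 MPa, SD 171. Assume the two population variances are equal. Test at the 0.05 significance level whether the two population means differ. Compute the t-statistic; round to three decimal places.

-2.429

Let group 1 = treatment, group 2 = control. H0: μ_1 = μ_2; H1: μ_1 ≠ μ_2 (two-sample pooled-variance t-test, two-sided).
s_p² = [(10−1)·143² + (9−1)·171²]/(10+9−2) = 24586.4
t = (675 − 850)/√[24586.4·(1/10 + 1/9)] = -2.429
df = n₁ + n₂ − 2 = 17
Two-sided p-value ≈ 0.027
Since p ≈ 0.027 < α = 0.05, reject H0; the evidence is statistically significant.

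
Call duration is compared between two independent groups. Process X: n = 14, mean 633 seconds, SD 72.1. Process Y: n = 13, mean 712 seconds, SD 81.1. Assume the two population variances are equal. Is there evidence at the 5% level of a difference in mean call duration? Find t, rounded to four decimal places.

Let group 1 = process X, group 2 = process Y. H0: μ_1 = μ_2; H1: μ_1 ≠ μ_2 (two-sample pooled-variance t-test, two-sided).
s_p² = [(14−1)·72.1² + (13−1)·81.1²]/(14+13−2) = 5860.23
t = (633 − 712)/√[5860.23·(1/14 + 1/13)] = -2.6793
df = n₁ + n₂ − 2 = 25
Two-sided p-value ≈ 0.0129
Since p ≈ 0.0129 < α = 0.05, reject H0; the evidence is statistically significant.

-2.6793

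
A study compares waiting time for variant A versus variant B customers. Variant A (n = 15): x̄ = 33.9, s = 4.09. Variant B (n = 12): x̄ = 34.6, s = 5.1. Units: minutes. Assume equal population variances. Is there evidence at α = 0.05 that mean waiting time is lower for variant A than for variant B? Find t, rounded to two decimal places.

Let group 1 = variant A, group 2 = variant B. H0: μ_1 = μ_2; H1: μ_1 < μ_2 (two-sample pooled-variance t-test, left-tailed).
s_p² = [(15−1)·4.09² + (12−1)·5.1²]/(15+12−2) = 20.8121
t = (33.9 − 34.6)/√[20.8121·(1/15 + 1/12)] = -0.40
df = n₁ + n₂ − 2 = 25
p-value = P(T ≤ -0.40) ≈ 0.3477
Since p ≈ 0.3477 > α = 0.05, fail to reject H0; the data do not provide sufficient evidence against H0.

-0.40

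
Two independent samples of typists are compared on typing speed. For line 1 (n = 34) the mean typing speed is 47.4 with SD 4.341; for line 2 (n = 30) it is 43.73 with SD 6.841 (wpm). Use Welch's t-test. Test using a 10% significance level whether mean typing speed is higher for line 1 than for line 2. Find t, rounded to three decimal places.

Let group 1 = line 1, group 2 = line 2. H0: μ_1 = μ_2; H1: μ_1 > μ_2 (Welch's two-sample t-test, right-tailed).
t = (x̄_1 − x̄_2)/√(s_1²/n_1 + s_2²/n_2) = (47.4 − 43.73)/√(4.341²/34 + 6.841²/30) = 2.524
Welch–Satterthwaite df ≈ 47.95
p-value = P(T ≥ 2.524) ≈ 0.0075
Since p ≈ 0.0075 < α = 0.1, reject H0; the data support H1.

2.524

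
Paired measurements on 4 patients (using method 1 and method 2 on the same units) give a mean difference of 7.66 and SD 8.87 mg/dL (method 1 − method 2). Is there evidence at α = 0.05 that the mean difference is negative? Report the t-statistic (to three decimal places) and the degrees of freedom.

t = 1.727, df = 3

H0: μ_d = 0; H1: μ_d < 0 (paired t-test on the differences, left-tailed).
t = d̄/(s_d/√n) = 7.66/(8.87/√4) = 1.727
df = n − 1 = 3
p-value = P(T ≤ 1.727) ≈ 0.9087
Since p ≈ 0.9087 > α = 0.05, fail to reject H0; the evidence is not statistically significant.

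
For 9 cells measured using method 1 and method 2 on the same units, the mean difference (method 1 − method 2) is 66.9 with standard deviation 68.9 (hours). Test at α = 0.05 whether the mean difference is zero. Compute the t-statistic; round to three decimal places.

H0: μ_d = 0; H1: μ_d ≠ 0 (paired t-test on the differences, two-sided).
t = d̄/(s_d/√n) = 66.9/(68.9/√9) = 2.913
df = n − 1 = 8
Two-sided p-value ≈ 0.020
Since p ≈ 0.020 < α = 0.05, reject H0; the data support H1.

2.913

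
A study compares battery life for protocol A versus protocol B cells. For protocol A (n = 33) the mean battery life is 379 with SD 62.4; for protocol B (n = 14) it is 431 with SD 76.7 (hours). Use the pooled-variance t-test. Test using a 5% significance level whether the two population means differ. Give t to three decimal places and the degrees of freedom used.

Let group 1 = protocol A, group 2 = protocol B. H0: μ_1 = μ_2; H1: μ_1 ≠ μ_2 (two-sample pooled-variance t-test, two-sided).
s_p² = [(33−1)·62.4² + (14−1)·76.7²]/(33+14−2) = 4468.4
t = (379 − 431)/√[4468.4·(1/33 + 1/14)] = -2.439
df = n₁ + n₂ − 2 = 45
Two-sided p-value ≈ 0.019
Since p ≈ 0.019 < α = 0.05, reject H0; the evidence is statistically significant.

t = -2.439, df = 45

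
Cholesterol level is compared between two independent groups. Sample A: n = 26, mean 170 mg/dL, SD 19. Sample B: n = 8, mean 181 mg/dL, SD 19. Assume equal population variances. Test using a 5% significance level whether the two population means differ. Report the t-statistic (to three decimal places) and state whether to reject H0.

t = -1.432; fail to reject H0

Let group 1 = sample A, group 2 = sample B. H0: μ_1 = μ_2; H1: μ_1 ≠ μ_2 (two-sample pooled-variance t-test, two-sided).
s_p² = [(26−1)·19² + (8−1)·19²]/(26+8−2) = 361
t = (170 − 181)/√[361·(1/26 + 1/8)] = -1.432
df = n₁ + n₂ − 2 = 32
Two-sided p-value ≈ 0.162
Since p ≈ 0.162 > α = 0.05, fail to reject H0; the data do not provide sufficient evidence against H0.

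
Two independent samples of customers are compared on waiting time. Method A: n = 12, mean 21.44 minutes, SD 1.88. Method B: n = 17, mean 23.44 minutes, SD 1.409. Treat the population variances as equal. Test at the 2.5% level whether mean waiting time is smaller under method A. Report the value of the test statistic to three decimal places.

-3.279

Let group 1 = method A, group 2 = method B. H0: μ_1 = μ_2; H1: μ_1 < μ_2 (two-sample pooled-variance t-test, left-tailed).
s_p² = [(12−1)·1.88² + (17−1)·1.409²]/(12+17−2) = 2.6164
t = (21.44 − 23.44)/√[2.6164·(1/12 + 1/17)] = -3.279
df = n₁ + n₂ − 2 = 27
p-value = P(T ≤ -3.279) ≈ 0.001
Since p ≈ 0.001 < α = 0.025, reject H0; the data support H1.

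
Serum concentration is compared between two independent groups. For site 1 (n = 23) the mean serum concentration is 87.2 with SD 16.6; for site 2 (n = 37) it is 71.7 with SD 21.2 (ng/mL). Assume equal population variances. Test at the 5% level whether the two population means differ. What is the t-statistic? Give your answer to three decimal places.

2.981

Let group 1 = site 1, group 2 = site 2. H0: μ_1 = μ_2; H1: μ_1 ≠ μ_2 (two-sample pooled-variance t-test, two-sided).
s_p² = [(23−1)·16.6² + (37−1)·21.2²]/(23+37−2) = 383.486
t = (87.2 − 71.7)/√[383.486·(1/23 + 1/37)] = 2.981
df = n₁ + n₂ − 2 = 58
Two-sided p-value ≈ 0.0042
Since p ≈ 0.0042 < α = 0.05, reject H0; the evidence is statistically significant.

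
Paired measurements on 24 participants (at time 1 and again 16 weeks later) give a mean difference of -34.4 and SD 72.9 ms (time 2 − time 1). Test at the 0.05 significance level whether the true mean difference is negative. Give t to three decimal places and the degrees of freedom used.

H0: μ_d = 0; H1: μ_d < 0 (paired t-test on the differences, left-tailed).
t = d̄/(s_d/√n) = -34.4/(72.9/√24) = -2.312
df = n − 1 = 23
p-value = P(T ≤ -2.312) ≈ 0.015
Since p ≈ 0.015 < α = 0.05, reject H0; the data support H1.

t = -2.312, df = 23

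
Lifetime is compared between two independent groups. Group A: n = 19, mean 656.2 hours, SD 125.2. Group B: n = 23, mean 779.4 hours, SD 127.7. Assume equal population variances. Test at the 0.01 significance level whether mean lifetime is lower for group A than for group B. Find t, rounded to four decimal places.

-3.1395

Let group 1 = group A, group 2 = group B. H0: μ_1 = μ_2; H1: μ_1 < μ_2 (two-sample pooled-variance t-test, left-tailed).
s_p² = [(19−1)·125.2² + (23−1)·127.7²]/(19+23−2) = 16022.8
t = (656.2 − 779.4)/√[16022.8·(1/19 + 1/23)] = -3.1395
df = n₁ + n₂ − 2 = 40
p-value = P(T ≤ -3.1395) ≈ 0.0016
Since p ≈ 0.0016 < α = 0.01, reject H0; the data support H1.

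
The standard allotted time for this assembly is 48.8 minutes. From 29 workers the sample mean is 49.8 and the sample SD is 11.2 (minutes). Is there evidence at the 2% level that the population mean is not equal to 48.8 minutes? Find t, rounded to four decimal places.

H0: μ = 48.8; H1: μ ≠ 48.8 (one-sample t-test, two-sided).
t = (x̄ − μ₀)/(s/√n) = (49.8 − 48.8)/(11.2/√29) = 0.4808
df = n − 1 = 28
Two-sided p-value ≈ 0.6344
Since p ≈ 0.6344 > α = 0.02, fail to reject H0; the data do not provide sufficient evidence against H0.

0.4808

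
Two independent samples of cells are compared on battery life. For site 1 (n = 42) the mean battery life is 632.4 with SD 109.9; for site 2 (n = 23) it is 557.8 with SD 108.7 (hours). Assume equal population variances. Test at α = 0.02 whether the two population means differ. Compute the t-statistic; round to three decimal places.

Let group 1 = site 1, group 2 = site 2. H0: μ_1 = μ_2; H1: μ_1 ≠ μ_2 (two-sample pooled-variance t-test, two-sided).
s_p² = [(42−1)·109.9² + (23−1)·108.7²]/(42+23−2) = 11986.4
t = (632.4 − 557.8)/√[11986.4·(1/42 + 1/23)] = 2.627
df = n₁ + n₂ − 2 = 63
Two-sided p-value ≈ 0.011
Since p ≈ 0.011 < α = 0.02, reject H0; the data support H1.

2.627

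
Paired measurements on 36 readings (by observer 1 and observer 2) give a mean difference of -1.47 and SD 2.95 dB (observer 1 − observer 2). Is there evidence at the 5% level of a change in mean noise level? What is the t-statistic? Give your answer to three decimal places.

H0: μ_d = 0; H1: μ_d ≠ 0 (paired t-test on the differences, two-sided).
t = d̄/(s_d/√n) = -1.47/(2.95/√36) = -2.990
df = n − 1 = 35
Two-sided p-value ≈ 0.005
Since p ≈ 0.005 < α = 0.05, reject H0; the data support H1.

-2.990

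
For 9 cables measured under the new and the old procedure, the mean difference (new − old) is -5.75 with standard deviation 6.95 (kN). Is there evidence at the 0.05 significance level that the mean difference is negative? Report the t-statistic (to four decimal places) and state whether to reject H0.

t = -2.4820; reject H0

H0: μ_d = 0; H1: μ_d < 0 (paired t-test on the differences, left-tailed).
t = d̄/(s_d/√n) = -5.75/(6.95/√9) = -2.4820
df = n − 1 = 8
p-value = P(T ≤ -2.4820) ≈ 0.019
Since p ≈ 0.019 < α = 0.05, reject H0; the evidence is statistically significant.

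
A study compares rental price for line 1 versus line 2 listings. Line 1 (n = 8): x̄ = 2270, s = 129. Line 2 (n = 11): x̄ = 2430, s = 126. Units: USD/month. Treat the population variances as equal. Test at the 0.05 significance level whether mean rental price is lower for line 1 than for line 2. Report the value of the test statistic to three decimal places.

Let group 1 = line 1, group 2 = line 2. H0: μ_1 = μ_2; H1: μ_1 < μ_2 (two-sample pooled-variance t-test, left-tailed).
s_p² = [(8−1)·129² + (11−1)·126²]/(8+11−2) = 16191
t = (2270 − 2430)/√[16191·(1/8 + 1/11)] = -2.706
df = n₁ + n₂ − 2 = 17
p-value = P(T ≤ -2.706) ≈ 0.007
Since p ≈ 0.007 < α = 0.05, reject H0; the evidence is statistically significant.

-2.706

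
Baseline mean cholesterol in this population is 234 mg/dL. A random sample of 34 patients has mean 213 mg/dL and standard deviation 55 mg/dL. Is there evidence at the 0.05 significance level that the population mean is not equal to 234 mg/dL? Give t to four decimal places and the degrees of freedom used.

t = -2.2264, df = 33

H0: μ = 234; H1: μ ≠ 234 (one-sample t-test, two-sided).
t = (x̄ − μ₀)/(s/√n) = (213 − 234)/(55/√34) = -2.2264
df = n − 1 = 33
Two-sided p-value ≈ 0.033
Since p ≈ 0.033 < α = 0.05, reject H0; the data support H1.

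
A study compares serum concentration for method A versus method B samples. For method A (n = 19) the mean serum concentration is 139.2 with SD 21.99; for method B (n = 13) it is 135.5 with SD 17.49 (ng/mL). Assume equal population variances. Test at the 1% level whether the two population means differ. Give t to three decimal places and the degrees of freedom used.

t = 0.506, df = 30

Let group 1 = method A, group 2 = method B. H0: μ_1 = μ_2; H1: μ_1 ≠ μ_2 (two-sample pooled-variance t-test, two-sided).
s_p² = [(19−1)·21.99² + (13−1)·17.49²]/(19+13−2) = 412.496
t = (139.2 − 135.5)/√[412.496·(1/19 + 1/13)] = 0.506
df = n₁ + n₂ − 2 = 30
Two-sided p-value ≈ 0.6165
Since p ≈ 0.6165 > α = 0.01, fail to reject H0; the evidence is not statistically significant.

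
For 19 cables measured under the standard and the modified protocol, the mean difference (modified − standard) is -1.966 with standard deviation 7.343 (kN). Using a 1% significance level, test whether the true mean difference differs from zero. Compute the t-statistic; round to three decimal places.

-1.167

H0: μ_d = 0; H1: μ_d ≠ 0 (paired t-test on the differences, two-sided).
t = d̄/(s_d/√n) = -1.966/(7.343/√19) = -1.167
df = n − 1 = 18
Two-sided p-value ≈ 0.258
Since p ≈ 0.258 > α = 0.01, fail to reject H0; the data do not provide sufficient evidence against H0.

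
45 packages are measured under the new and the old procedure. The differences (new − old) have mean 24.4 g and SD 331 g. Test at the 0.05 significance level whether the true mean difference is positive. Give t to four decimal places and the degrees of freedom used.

H0: μ_d = 0; H1: μ_d > 0 (paired t-test on the differences, right-tailed).
t = d̄/(s_d/√n) = 24.4/(331/√45) = 0.4945
df = n − 1 = 44
p-value = P(T ≥ 0.4945) ≈ 0.3117
Since p ≈ 0.3117 > α = 0.05, fail to reject H0; the evidence is not statistically significant.

t = 0.4945, df = 44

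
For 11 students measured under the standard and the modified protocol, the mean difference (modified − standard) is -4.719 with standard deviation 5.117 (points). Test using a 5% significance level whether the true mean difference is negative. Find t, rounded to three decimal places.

H0: μ_d = 0; H1: μ_d < 0 (paired t-test on the differences, left-tailed).
t = d̄/(s_d/√n) = -4.719/(5.117/√11) = -3.059
df = n − 1 = 10
p-value = P(T ≤ -3.059) ≈ 0.006
Since p ≈ 0.006 < α = 0.05, reject H0; the evidence is statistically significant.

-3.059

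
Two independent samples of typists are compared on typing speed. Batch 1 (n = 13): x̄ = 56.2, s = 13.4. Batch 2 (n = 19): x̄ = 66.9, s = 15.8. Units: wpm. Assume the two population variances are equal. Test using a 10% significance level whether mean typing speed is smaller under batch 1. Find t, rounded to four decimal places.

Let group 1 = batch 1, group 2 = batch 2. H0: μ_1 = μ_2; H1: μ_1 < μ_2 (two-sample pooled-variance t-test, left-tailed).
s_p² = [(13−1)·13.4² + (19−1)·15.8²]/(13+19−2) = 221.608
t = (56.2 − 66.9)/√[221.608·(1/13 + 1/19)] = -1.9969
df = n₁ + n₂ − 2 = 30
p-value = P(T ≤ -1.9969) ≈ 0.0275
Since p ≈ 0.0275 < α = 0.1, reject H0; the data support H1.

-1.9969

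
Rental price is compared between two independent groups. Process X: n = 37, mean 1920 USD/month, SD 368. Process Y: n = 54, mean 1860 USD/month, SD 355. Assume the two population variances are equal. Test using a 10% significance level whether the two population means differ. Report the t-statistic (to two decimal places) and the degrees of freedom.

t = 0.78, df = 89

Let group 1 = process X, group 2 = process Y. H0: μ_1 = μ_2; H1: μ_1 ≠ μ_2 (two-sample pooled-variance t-test, two-sided).
s_p² = [(37−1)·368² + (54−1)·355²]/(37+54−2) = 129827
t = (1920 − 1860)/√[129827·(1/37 + 1/54)] = 0.78
df = n₁ + n₂ − 2 = 89
Two-sided p-value ≈ 0.437
Since p ≈ 0.437 > α = 0.1, fail to reject H0; the evidence is not statistically significant.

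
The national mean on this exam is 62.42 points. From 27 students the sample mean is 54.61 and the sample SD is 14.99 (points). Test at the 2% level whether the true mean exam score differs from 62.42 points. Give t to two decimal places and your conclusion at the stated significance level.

H0: μ = 62.42; H1: μ ≠ 62.42 (one-sample t-test, two-sided).
t = (x̄ − μ₀)/(s/√n) = (54.61 − 62.42)/(14.99/√27) = -2.71
df = n − 1 = 26
Two-sided p-value ≈ 0.012
Since p ≈ 0.012 < α = 0.02, reject H0; the data support H1.

t = -2.71; reject H0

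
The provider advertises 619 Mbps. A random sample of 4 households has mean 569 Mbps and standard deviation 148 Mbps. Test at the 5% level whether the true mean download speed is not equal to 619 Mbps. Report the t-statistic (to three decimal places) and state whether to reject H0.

t = -0.676; fail to reject H0

H0: μ = 619; H1: μ ≠ 619 (one-sample t-test, two-sided).
t = (x̄ − μ₀)/(s/√n) = (569 − 619)/(148/√4) = -0.676
df = n − 1 = 3
Two-sided p-value ≈ 0.5477
Since p ≈ 0.5477 > α = 0.05, fail to reject H0; the data do not provide sufficient evidence against H0.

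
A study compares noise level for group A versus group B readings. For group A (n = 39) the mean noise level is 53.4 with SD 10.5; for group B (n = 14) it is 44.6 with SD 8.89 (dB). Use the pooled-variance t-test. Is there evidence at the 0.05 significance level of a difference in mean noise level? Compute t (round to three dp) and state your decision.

t = 2.793; reject H0

Let group 1 = group A, group 2 = group B. H0: μ_1 = μ_2; H1: μ_1 ≠ μ_2 (two-sample pooled-variance t-test, two-sided).
s_p² = [(39−1)·10.5² + (14−1)·8.89²]/(39+14−2) = 102.292
t = (53.4 − 44.6)/√[102.292·(1/39 + 1/14)] = 2.793
df = n₁ + n₂ − 2 = 51
Two-sided p-value ≈ 0.007
Since p ≈ 0.007 < α = 0.05, reject H0; the evidence is statistically significant.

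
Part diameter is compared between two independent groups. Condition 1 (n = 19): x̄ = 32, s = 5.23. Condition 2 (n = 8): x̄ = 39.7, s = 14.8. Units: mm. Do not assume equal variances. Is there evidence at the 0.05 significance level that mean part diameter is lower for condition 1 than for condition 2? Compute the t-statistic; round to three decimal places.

Let group 1 = condition 1, group 2 = condition 2. H0: μ_1 = μ_2; H1: μ_1 < μ_2 (Welch's two-sample t-test, left-tailed).
t = (x̄_1 − x̄_2)/√(s_1²/n_1 + s_2²/n_2) = (32 − 39.7)/√(5.23²/19 + 14.8²/8) = -1.434
Welch–Satterthwaite df ≈ 7.75
p-value = P(T ≤ -1.434) ≈ 0.0953
Since p ≈ 0.0953 > α = 0.05, fail to reject H0; the data do not provide sufficient evidence against H0.

-1.434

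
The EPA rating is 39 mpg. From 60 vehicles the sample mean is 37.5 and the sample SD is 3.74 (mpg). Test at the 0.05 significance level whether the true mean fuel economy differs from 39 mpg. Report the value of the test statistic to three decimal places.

H0: μ = 39; H1: μ ≠ 39 (one-sample t-test, two-sided).
t = (x̄ − μ₀)/(s/√n) = (37.5 − 39)/(3.74/√60) = -3.107
df = n − 1 = 59
Two-sided p-value ≈ 0.003
Since p ≈ 0.003 < α = 0.05, reject H0; the data support H1.

-3.107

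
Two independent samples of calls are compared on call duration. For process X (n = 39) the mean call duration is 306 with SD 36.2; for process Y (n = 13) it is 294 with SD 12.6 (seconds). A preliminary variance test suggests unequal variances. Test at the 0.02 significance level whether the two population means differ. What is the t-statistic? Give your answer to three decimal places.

Let group 1 = process X, group 2 = process Y. H0: μ_1 = μ_2; H1: μ_1 ≠ μ_2 (Welch's two-sample t-test, two-sided).
t = (x̄_1 − x̄_2)/√(s_1²/n_1 + s_2²/n_2) = (306 − 294)/√(36.2²/39 + 12.6²/13) = 1.773
Welch–Satterthwaite df ≈ 49.81
Two-sided p-value ≈ 0.082
Since p ≈ 0.082 > α = 0.02, fail to reject H0; the evidence is not statistically significant.

1.773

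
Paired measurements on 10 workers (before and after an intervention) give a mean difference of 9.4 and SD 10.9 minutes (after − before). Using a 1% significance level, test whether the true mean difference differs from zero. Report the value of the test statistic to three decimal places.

2.727

H0: μ_d = 0; H1: μ_d ≠ 0 (paired t-test on the differences, two-sided).
t = d̄/(s_d/√n) = 9.4/(10.9/√10) = 2.727
df = n − 1 = 9
Two-sided p-value ≈ 0.0233
Since p ≈ 0.0233 > α = 0.01, fail to reject H0; the data do not provide sufficient evidence against H0.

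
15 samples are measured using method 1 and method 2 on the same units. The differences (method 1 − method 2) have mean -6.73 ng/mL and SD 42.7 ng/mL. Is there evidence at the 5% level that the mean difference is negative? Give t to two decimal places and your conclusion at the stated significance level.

t = -0.61; fail to reject H0

H0: μ_d = 0; H1: μ_d < 0 (paired t-test on the differences, left-tailed).
t = d̄/(s_d/√n) = -6.73/(42.7/√15) = -0.61
df = n − 1 = 14
p-value = P(T ≤ -0.61) ≈ 0.276
Since p ≈ 0.276 > α = 0.05, fail to reject H0; the data do not provide sufficient evidence against H0.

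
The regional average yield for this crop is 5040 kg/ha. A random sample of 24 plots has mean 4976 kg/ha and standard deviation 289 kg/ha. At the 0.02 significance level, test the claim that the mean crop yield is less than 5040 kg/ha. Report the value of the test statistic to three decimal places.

H0: μ = 5040; H1: μ < 5040 (one-sample t-test, left-tailed).
t = (x̄ − μ₀)/(s/√n) = (4976 − 5040)/(289/√24) = -1.085
df = n − 1 = 23
p-value = P(T ≤ -1.085) ≈ 0.145
Since p ≈ 0.145 > α = 0.02, fail to reject H0; the evidence is not statistically significant.

-1.085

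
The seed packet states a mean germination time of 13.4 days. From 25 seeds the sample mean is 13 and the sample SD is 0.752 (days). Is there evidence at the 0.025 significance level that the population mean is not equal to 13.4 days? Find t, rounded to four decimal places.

-2.6596

H0: μ = 13.4; H1: μ ≠ 13.4 (one-sample t-test, two-sided).
t = (x̄ − μ₀)/(s/√n) = (13 − 13.4)/(0.752/√25) = -2.6596
df = n − 1 = 24
Two-sided p-value ≈ 0.014
Since p ≈ 0.014 < α = 0.025, reject H0; the data support H1.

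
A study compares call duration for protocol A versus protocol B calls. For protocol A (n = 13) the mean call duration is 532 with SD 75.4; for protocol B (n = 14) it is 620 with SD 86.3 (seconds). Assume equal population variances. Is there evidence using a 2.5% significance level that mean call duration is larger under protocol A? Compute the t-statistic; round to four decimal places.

-2.8120

Let group 1 = protocol A, group 2 = protocol B. H0: μ_1 = μ_2; H1: μ_1 > μ_2 (two-sample pooled-variance t-test, right-tailed).
s_p² = [(13−1)·75.4² + (14−1)·86.3²]/(13+14−2) = 6601.68
t = (532 − 620)/√[6601.68·(1/13 + 1/14)] = -2.8120
df = n₁ + n₂ − 2 = 25
p-value = P(T ≥ -2.8120) ≈ 0.995
Since p ≈ 0.995 > α = 0.025, fail to reject H0; the evidence is not statistically significant.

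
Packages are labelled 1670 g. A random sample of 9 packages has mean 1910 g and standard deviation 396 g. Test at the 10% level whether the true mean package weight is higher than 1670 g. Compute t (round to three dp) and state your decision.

H0: μ = 1670; H1: μ > 1670 (one-sample t-test, right-tailed).
t = (x̄ − μ₀)/(s/√n) = (1910 − 1670)/(396/√9) = 1.818
df = n − 1 = 8
p-value = P(T ≥ 1.818) ≈ 0.053
Since p ≈ 0.053 < α = 0.1, reject H0; the evidence is statistically significant.

t = 1.818; reject H0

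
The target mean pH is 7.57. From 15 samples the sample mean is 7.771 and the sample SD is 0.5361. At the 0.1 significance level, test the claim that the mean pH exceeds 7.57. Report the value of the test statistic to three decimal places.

H0: μ = 7.57; H1: μ > 7.57 (one-sample t-test, right-tailed).
t = (x̄ − μ₀)/(s/√n) = (7.771 − 7.57)/(0.5361/√15) = 1.452
df = n − 1 = 14
p-value = P(T ≥ 1.452) ≈ 0.084
Since p ≈ 0.084 < α = 0.1, reject H0; the data support H1.

1.452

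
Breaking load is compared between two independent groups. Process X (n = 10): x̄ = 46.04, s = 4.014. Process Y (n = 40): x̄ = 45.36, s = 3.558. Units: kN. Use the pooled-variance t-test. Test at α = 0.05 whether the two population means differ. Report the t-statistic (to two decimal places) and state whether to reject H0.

Let group 1 = process X, group 2 = process Y. H0: μ_1 = μ_2; H1: μ_1 ≠ μ_2 (two-sample pooled-variance t-test, two-sided).
s_p² = [(10−1)·4.014² + (40−1)·3.558²]/(10+40−2) = 13.3068
t = (46.04 − 45.36)/√[13.3068·(1/10 + 1/40)] = 0.53
df = n₁ + n₂ − 2 = 48
Two-sided p-value ≈ 0.600
Since p ≈ 0.600 > α = 0.05, fail to reject H0; the evidence is not statistically significant.

t = 0.53; fail to reject H0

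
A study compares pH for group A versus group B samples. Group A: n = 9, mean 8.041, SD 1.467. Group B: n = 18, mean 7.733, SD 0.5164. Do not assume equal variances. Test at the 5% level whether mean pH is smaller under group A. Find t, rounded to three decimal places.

0.611

Let group 1 = group A, group 2 = group B. H0: μ_1 = μ_2; H1: μ_1 < μ_2 (Welch's two-sample t-test, left-tailed).
t = (x̄_1 − x̄_2)/√(s_1²/n_1 + s_2²/n_2) = (8.041 − 7.733)/√(1.467²/9 + 0.5164²/18) = 0.611
Welch–Satterthwaite df ≈ 9.01
p-value = P(T ≤ 0.611) ≈ 0.722
Since p ≈ 0.722 > α = 0.05, fail to reject H0; the data do not provide sufficient evidence against H0.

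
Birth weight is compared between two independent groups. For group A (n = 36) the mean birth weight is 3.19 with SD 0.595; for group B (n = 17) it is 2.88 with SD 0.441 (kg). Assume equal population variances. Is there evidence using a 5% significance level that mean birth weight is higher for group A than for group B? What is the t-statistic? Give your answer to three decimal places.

1.911

Let group 1 = group A, group 2 = group B. H0: μ_1 = μ_2; H1: μ_1 > μ_2 (two-sample pooled-variance t-test, right-tailed).
s_p² = [(36−1)·0.595² + (17−1)·0.441²]/(36+17−2) = 0.303972
t = (3.19 − 2.88)/√[0.303972·(1/36 + 1/17)] = 1.911
df = n₁ + n₂ − 2 = 51
p-value = P(T ≥ 1.911) ≈ 0.031
Since p ≈ 0.031 < α = 0.05, reject H0; the evidence is statistically significant.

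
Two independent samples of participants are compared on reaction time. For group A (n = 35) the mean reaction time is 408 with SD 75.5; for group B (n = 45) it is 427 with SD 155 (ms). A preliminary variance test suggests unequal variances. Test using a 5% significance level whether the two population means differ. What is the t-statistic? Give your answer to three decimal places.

Let group 1 = group A, group 2 = group B. H0: μ_1 = μ_2; H1: μ_1 ≠ μ_2 (Welch's two-sample t-test, two-sided).
t = (x̄_1 − x̄_2)/√(s_1²/n_1 + s_2²/n_2) = (408 − 427)/√(75.5²/35 + 155²/45) = -0.720
Welch–Satterthwaite df ≈ 66.88
Two-sided p-value ≈ 0.474
Since p ≈ 0.474 > α = 0.05, fail to reject H0; the data do not provide sufficient evidence against H0.

-0.720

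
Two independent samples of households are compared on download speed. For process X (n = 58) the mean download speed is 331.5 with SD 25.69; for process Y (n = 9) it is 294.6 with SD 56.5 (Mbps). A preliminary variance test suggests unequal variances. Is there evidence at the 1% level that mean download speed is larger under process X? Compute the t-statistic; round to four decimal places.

Let group 1 = process X, group 2 = process Y. H0: μ_1 = μ_2; H1: μ_1 > μ_2 (Welch's two-sample t-test, right-tailed).
t = (x̄_1 − x̄_2)/√(s_1²/n_1 + s_2²/n_2) = (331.5 − 294.6)/√(25.69²/58 + 56.5²/9) = 1.9286
Welch–Satterthwaite df ≈ 8.52
p-value = P(T ≥ 1.9286) ≈ 0.0438
Since p ≈ 0.0438 > α = 0.01, fail to reject H0; the data do not provide sufficient evidence against H0.

1.9286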